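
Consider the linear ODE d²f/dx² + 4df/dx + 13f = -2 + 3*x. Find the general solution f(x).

f = -38/169 + 3*x/13 + C1*cos(3*x)*exp(-2*x) + C2*exp(-2*x)*sin(3*x)

Characteristic equation r² + 4r + 13 = 0 has discriminant (4)² - 4·(13) = -36 < 0, so r = -2 ± 3i.
Hence f_h = C1*cos(3*x)*exp(-2*x) + C2*exp(-2*x)*sin(3*x).
For the particular solution try f_p = A0 + A1*x. Substituting and matching coefficients of each power of x gives A0 = -38/169, A1 = 3/13, so f_p = -38/169 + 3*x/13.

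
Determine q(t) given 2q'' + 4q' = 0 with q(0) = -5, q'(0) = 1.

q = -9/2 - exp(-2*t)/2

Divide through by 2: q'' + 2q' = 0.
Characteristic equation r² + 2r = 0 factors as (r + 2)r = 0, so r = -2, 0.
Hence q_h = C1*exp(-2*t) + C2.
Apply the initial conditions: q(0) = C1 + C2 = -5 and q'(0) = -2*C1 = 1. Solving gives C1 = -1/2, C2 = -9/2.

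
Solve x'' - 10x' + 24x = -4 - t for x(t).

x = -53/288 - t/24 + C1*exp(6*t) + C2*exp(4*t)

Characteristic equation r² - 10r + 24 = 0 factors as (r - 6)(r - 4) = 0, so r = 6, 4.
Hence x_h = C1*exp(6*t) + C2*exp(4*t).
For the particular solution try x_p = A0 + A1*t. Substituting and matching coefficients of each power of t gives A0 = -53/288, A1 = -1/24, so x_p = -53/288 - t/24.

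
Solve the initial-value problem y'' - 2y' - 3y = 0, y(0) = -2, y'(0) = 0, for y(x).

y = -3*exp(-x)/2 - exp(3*x)/2

Characteristic equation r² - 2r - 3 = 0 factors as (r + 1)(r - 3) = 0, so r = -1, 3.
Hence y_h = C1*exp(-x) + C2*exp(3*x).
Apply the initial conditions: y(0) = C1 + C2 = -2 and y'(0) = -C1 + 3*C2 = 0. Solving gives C1 = -3/2, C2 = -1/2.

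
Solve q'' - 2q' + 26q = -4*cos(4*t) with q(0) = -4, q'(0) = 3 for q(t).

Characteristic equation r² - 2r + 26 = 0 has discriminant (-2)² - 4·(26) = -100 < 0, so r = 1 ± 5i.
Hence q_h = C1*cos(5*t)*exp(t) + C2*exp(t)*sin(5*t).
Try q_p = A*cos(4*t) + B*sin(4*t). Substituting and equating the coefficients of cos(4t) and sin(4t) gives A = -10/41, B = 8/41, so q_p = -10*cos(4*t)/41 + 8*sin(4*t)/41.
General solution: q = -10*cos(4*t)/41 + 8*sin(4*t)/41 + C1*cos(5*t)*exp(t) + C2*exp(t)*sin(5*t).
Apply the initial conditions: q(0) = -10/41 + C1 = -4 and q'(0) = 32/41 + C1 + 5*C2 = 3. Solving gives C1 = -154/41, C2 = 49/41.

q = -10*cos(4*t)/41 + 8*sin(4*t)/41 - 154*cos(5*t)*exp(t)/41 + 49*exp(t)*sin(5*t)/41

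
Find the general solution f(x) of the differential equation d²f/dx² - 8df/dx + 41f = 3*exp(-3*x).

f = 3*exp(-3*x)/74 + C1*cos(5*x)*exp(4*x) + C2*exp(4*x)*sin(5*x)

Characteristic equation r² - 8r + 41 = 0 has discriminant (-8)² - 4·(41) = -100 < 0, so r = 4 ± 5i.
Hence f_h = C1*cos(5*x)*exp(4*x) + C2*exp(4*x)*sin(5*x).
Try f_p = A*exp(-3*x). Substituting into the equation and dividing by exp(-3*x) gives A = 3/74, so f_p = 3*exp(-3*x)/74.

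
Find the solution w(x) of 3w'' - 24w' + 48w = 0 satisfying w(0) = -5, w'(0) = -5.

w = -5*exp(4*x) + 15*x*exp(4*x)

Divide through by 3: w'' - 8w' + 16w = 0.
Characteristic equation r² - 8r + 16 = 0 has discriminant (-8)² - 4·(16) = 0, so r = 4 is a repeated root.
Hence w_h = (C1 + C2*x)*exp(4*x).
Apply the initial conditions: w(0) = C1 = -5 and w'(0) = C2 + 4*C1 = -5. Solving gives C1 = -5, C2 = 15.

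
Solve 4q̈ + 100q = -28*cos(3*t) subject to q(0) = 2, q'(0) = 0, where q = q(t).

Divide through by 4: q'' + 25q = -7*cos(3*t).
Characteristic equation r² + 25 = 0 has discriminant (0)² - 4·(25) = -100 < 0, so r = ± 5i.
Hence q_h = C1*cos(5*t) + C2*sin(5*t).
Try q_p = A*cos(3*t) + B*sin(3*t). Substituting and equating the coefficients of cos(3t) and sin(3t) gives A = -7/16, B = 0, so q_p = -7*cos(3*t)/16.
General solution: q = -7*cos(3*t)/16 + C1*cos(5*t) + C2*sin(5*t).
Apply the initial conditions: q(0) = -7/16 + C1 = 2 and q'(0) = 5*C2 = 0. Solving gives C1 = 39/16, C2 = 0.

q = -7*cos(3*t)/16 + 39*cos(5*t)/16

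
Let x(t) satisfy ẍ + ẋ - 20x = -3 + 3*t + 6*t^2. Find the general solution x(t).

Characteristic equation r² + r - 20 = 0 factors as (r + 5)(r - 4) = 0, so r = -5, 4.
Hence x_h = C1*exp(-5*t) + C2*exp(4*t).
For the particular solution try x_p = A0 + A1*t + A2*t^2. Substituting and matching coefficients of each power of t gives A0 = 111/1000, A1 = -9/50, A2 = -3/10, so x_p = 111/1000 - 9*t/50 - 3*t^2/10.

x = 111/1000 - 9*t/50 - 3*t**2/10 + C1*exp(-5*t) + C2*exp(4*t)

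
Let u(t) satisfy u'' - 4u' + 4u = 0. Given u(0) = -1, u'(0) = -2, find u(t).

u = -exp(2*t)

Characteristic equation r² - 4r + 4 = 0 has discriminant (-4)² - 4·(4) = 0, so r = 2 is a repeated root.
Hence u_h = (C1 + C2*t)*exp(2*t).
Apply the initial conditions: u(0) = C1 = -1 and u'(0) = C2 + 2*C1 = -2. Solving gives C1 = -1, C2 = 0.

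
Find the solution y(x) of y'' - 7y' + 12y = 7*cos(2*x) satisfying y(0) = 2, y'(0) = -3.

y = -49*sin(2*x)/130 - 38*exp(4*x)/5 + 14*cos(2*x)/65 + 122*exp(3*x)/13

Characteristic equation r² - 7r + 12 = 0 factors as (r - 4)(r - 3) = 0, so r = 4, 3.
Hence y_h = C1*exp(4*x) + C2*exp(3*x).
Try y_p = A*cos(2*x) + B*sin(2*x). Substituting and equating the coefficients of cos(2x) and sin(2x) gives A = 14/65, B = -49/130, so y_p = -49*sin(2*x)/130 + 14*cos(2*x)/65.
General solution: y = -49*sin(2*x)/130 + 14*cos(2*x)/65 + C1*exp(4*x) + C2*exp(3*x).
Apply the initial conditions: y(0) = 14/65 + C1 + C2 = 2 and y'(0) = -49/65 + 3*C2 + 4*C1 = -3. Solving gives C1 = -38/5, C2 = 122/13.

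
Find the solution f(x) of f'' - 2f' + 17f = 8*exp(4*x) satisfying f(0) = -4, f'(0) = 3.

Characteristic equation r² - 2r + 17 = 0 has discriminant (-2)² - 4·(17) = -64 < 0, so r = 1 ± 4i.
Hence f_h = C1*cos(4*x)*exp(x) + C2*exp(x)*sin(4*x).
Try f_p = A*exp(4*x). Substituting into the equation and dividing by exp(4*x) gives A = 8/25, so f_p = 8*exp(4*x)/25.
General solution: f = 8*exp(4*x)/25 + C1*cos(4*x)*exp(x) + C2*exp(x)*sin(4*x).
Apply the initial conditions: f(0) = 8/25 + C1 = -4 and f'(0) = 32/25 + C1 + 4*C2 = 3. Solving gives C1 = -108/25, C2 = 151/100.

f = 8*exp(4*x)/25 - 108*cos(4*x)*exp(x)/25 + 151*exp(x)*sin(4*x)/100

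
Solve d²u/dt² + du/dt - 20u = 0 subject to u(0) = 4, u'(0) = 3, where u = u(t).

Characteristic equation r² + r - 20 = 0 factors as (r - 4)(r + 5) = 0, so r = 4, -5.
Hence u_h = C1*exp(4*t) + C2*exp(-5*t).
Apply the initial conditions: u(0) = C1 + C2 = 4 and u'(0) = -5*C2 + 4*C1 = 3. Solving gives C1 = 23/9, C2 = 13/9.

u = 13*exp(-5*t)/9 + 23*exp(4*t)/9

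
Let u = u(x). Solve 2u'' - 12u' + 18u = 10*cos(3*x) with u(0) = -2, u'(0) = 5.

u = -2*exp(3*x) - 5*sin(3*x)/18 + 71*x*exp(3*x)/6

Divide through by 2: u'' - 6u' + 9u = 5*cos(3*x).
Characteristic equation r² - 6r + 9 = 0 has discriminant (-6)² - 4·(9) = 0, so r = 3 is a repeated root.
Hence u_h = (C1 + C2*x)*exp(3*x).
Try u_p = A*cos(3*x) + B*sin(3*x). Substituting and equating the coefficients of cos(3x) and sin(3x) gives A = 0, B = -5/18, so u_p = -5*sin(3*x)/18.
General solution: u = -5*sin(3*x)/18 + C1*exp(3*x) + C2*x*exp(3*x).
Apply the initial conditions: u(0) = C1 = -2 and u'(0) = -5/6 + C2 + 3*C1 = 5. Solving gives C1 = -2, C2 = 71/6.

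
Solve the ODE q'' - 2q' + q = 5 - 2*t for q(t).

q = 1 - 2*t + C1*exp(t) + C2*t*exp(t)

Characteristic equation r² - 2r + 1 = 0 has discriminant (-2)² - 4·(1) = 0, so r = 1 is a repeated root.
Hence q_h = (C1 + C2*t)*exp(t).
For the particular solution try q_p = A0 + A1*t. Substituting and matching coefficients of each power of t gives A0 = 1, A1 = -2, so q_p = 1 - 2*t.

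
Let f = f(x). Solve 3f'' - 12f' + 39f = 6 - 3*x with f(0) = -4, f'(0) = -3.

Divide through by 3: f'' - 4f' + 13f = 2 - x.
Characteristic equation r² - 4r + 13 = 0 has discriminant (-4)² - 4·(13) = -36 < 0, so r = 2 ± 3i.
Hence f_h = C1*cos(3*x)*exp(2*x) + C2*exp(2*x)*sin(3*x).
For the particular solution try f_p = A0 + A1*x. Substituting and matching coefficients of each power of x gives A0 = 22/169, A1 = -1/13, so f_p = 22/169 - x/13.
General solution: f = 22/169 - x/13 + C1*cos(3*x)*exp(2*x) + C2*exp(2*x)*sin(3*x).
Apply the initial conditions: f(0) = 22/169 + C1 = -4 and f'(0) = -1/13 + 2*C1 + 3*C2 = -3. Solving gives C1 = -698/169, C2 = 902/507.

f = 22/169 - x/13 - 698*cos(3*x)*exp(2*x)/169 + 902*exp(2*x)*sin(3*x)/507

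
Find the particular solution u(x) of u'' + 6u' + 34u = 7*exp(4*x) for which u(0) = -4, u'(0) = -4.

u = 7*exp(4*x)/74 - 1233*exp(-3*x)*sin(5*x)/370 - 303*cos(5*x)*exp(-3*x)/74

Characteristic equation r² + 6r + 34 = 0 has discriminant (6)² - 4·(34) = -100 < 0, so r = -3 ± 5i.
Hence u_h = C1*cos(5*x)*exp(-3*x) + C2*exp(-3*x)*sin(5*x).
Try u_p = A*exp(4*x). Substituting into the equation and dividing by exp(4*x) gives A = 7/74, so u_p = 7*exp(4*x)/74.
General solution: u = 7*exp(4*x)/74 + C1*cos(5*x)*exp(-3*x) + C2*exp(-3*x)*sin(5*x).
Apply the initial conditions: u(0) = 7/74 + C1 = -4 and u'(0) = 14/37 - 3*C1 + 5*C2 = -4. Solving gives C1 = -303/74, C2 = -1233/370.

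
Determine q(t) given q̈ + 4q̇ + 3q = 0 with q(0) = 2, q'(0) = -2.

q = 2*exp(-t)

Characteristic equation r² + 4r + 3 = 0 factors as (r + 3)(r + 1) = 0, so r = -3, -1.
Hence q_h = C1*exp(-3*t) + C2*exp(-t).
Apply the initial conditions: q(0) = C1 + C2 = 2 and q'(0) = -C2 - 3*C1 = -2. Solving gives C1 = 0, C2 = 2.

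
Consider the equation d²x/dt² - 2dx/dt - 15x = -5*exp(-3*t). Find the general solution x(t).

Characteristic equation r² - 2r - 15 = 0 factors as (r - 5)(r + 3) = 0, so r = 5, -3.
Hence x_h = C1*exp(5*t) + C2*exp(-3*t).
Since exp(-3*t) solves the homogeneous equation (r = -3 is a root of multiplicity 1), multiply the trial by t. Try x_p = A*t*exp(-3*t). Substituting into the equation and dividing by exp(-3*t) gives A = 5/8, so x_p = 5*t*exp(-3*t)/8.

x = C1*exp(5*t) + C2*exp(-3*t) + 5*t*exp(-3*t)/8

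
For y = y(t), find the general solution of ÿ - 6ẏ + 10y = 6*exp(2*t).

Characteristic equation r² - 6r + 10 = 0 has discriminant (-6)² - 4·(10) = -4 < 0, so r = 3 ± i.
Hence y_h = C1*cos(t)*exp(3*t) + C2*exp(3*t)*sin(t).
Try y_p = A*exp(2*t). Substituting into the equation and dividing by exp(2*t) gives A = 3, so y_p = 3*exp(2*t).

y = 3*exp(2*t) + C1*cos(t)*exp(3*t) + C2*exp(3*t)*sin(t)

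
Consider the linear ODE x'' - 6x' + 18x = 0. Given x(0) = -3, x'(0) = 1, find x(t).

x = -3*cos(3*t)*exp(3*t) + 10*exp(3*t)*sin(3*t)/3

Characteristic equation r² - 6r + 18 = 0 has discriminant (-6)² - 4·(18) = -36 < 0, so r = 3 ± 3i.
Hence x_h = C1*cos(3*t)*exp(3*t) + C2*exp(3*t)*sin(3*t).
Apply the initial conditions: x(0) = C1 = -3 and x'(0) = 3*C1 + 3*C2 = 1. Solving gives C1 = -3, C2 = 10/3.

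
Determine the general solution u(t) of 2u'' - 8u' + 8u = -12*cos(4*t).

Divide through by 2: u'' - 4u' + 4u = -6*cos(4*t).
Characteristic equation r² - 4r + 4 = 0 has discriminant (-4)² - 4·(4) = 0, so r = 2 is a repeated root.
Hence u_h = (C1 + C2*t)*exp(2*t).
Try u_p = A*cos(4*t) + B*sin(4*t). Substituting and equating the coefficients of cos(4t) and sin(4t) gives A = 9/50, B = 6/25, so u_p = 6*sin(4*t)/25 + 9*cos(4*t)/50.

u = 6*sin(4*t)/25 + 9*cos(4*t)/50 + C1*exp(2*t) + C2*t*exp(2*t)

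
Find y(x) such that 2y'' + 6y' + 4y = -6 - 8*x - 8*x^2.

Divide through by 2: y'' + 3y' + 2y = -3 - 4*x - 4*x^2.
Characteristic equation r² + 3r + 2 = 0 factors as (r + 1)(r + 2) = 0, so r = -1, -2.
Hence y_h = C1*exp(-x) + C2*exp(-2*x).
For the particular solution try y_p = A0 + A1*x + A2*x^2. Substituting and matching coefficients of each power of x gives A0 = -11/2, A1 = 4, A2 = -2, so y_p = -11/2 - 2*x^2 + 4*x.

y = -11/2 - 2*x**2 + 4*x + C1*exp(-x) + C2*exp(-2*x)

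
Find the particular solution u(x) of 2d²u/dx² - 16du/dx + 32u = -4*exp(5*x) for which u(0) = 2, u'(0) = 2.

Divide through by 2: u'' - 8u' + 16u = -2*exp(5*x).
Characteristic equation r² - 8r + 16 = 0 has discriminant (-8)² - 4·(16) = 0, so r = 4 is a repeated root.
Hence u_h = (C1 + C2*x)*exp(4*x).
Try u_p = A*exp(5*x). Substituting into the equation and dividing by exp(5*x) gives A = -2, so u_p = -2*exp(5*x).
General solution: u = -2*exp(5*x) + C1*exp(4*x) + C2*x*exp(4*x).
Apply the initial conditions: u(0) = -2 + C1 = 2 and u'(0) = -10 + C2 + 4*C1 = 2. Solving gives C1 = 4, C2 = -4.

u = -2*exp(5*x) + 4*exp(4*x) - 4*x*exp(4*x)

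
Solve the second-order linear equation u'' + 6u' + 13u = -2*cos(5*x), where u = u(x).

Characteristic equation r² + 6r + 13 = 0 has discriminant (6)² - 4·(13) = -16 < 0, so r = -3 ± 2i.
Hence u_h = C1*cos(2*x)*exp(-3*x) + C2*exp(-3*x)*sin(2*x).
Try u_p = A*cos(5*x) + B*sin(5*x). Substituting and equating the coefficients of cos(5x) and sin(5x) gives A = 2/87, B = -5/87, so u_p = -5*sin(5*x)/87 + 2*cos(5*x)/87.

u = -5*sin(5*x)/87 + 2*cos(5*x)/87 + C1*cos(2*x)*exp(-3*x) + C2*exp(-3*x)*sin(2*x)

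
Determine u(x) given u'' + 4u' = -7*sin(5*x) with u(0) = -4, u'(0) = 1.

u = -41/10 - 3*exp(-4*x)/82 + 7*sin(5*x)/41 + 28*cos(5*x)/205

Characteristic equation r² + 4r = 0 factors as (r + 4)r = 0, so r = -4, 0.
Hence u_h = C1*exp(-4*x) + C2.
Try u_p = A*cos(5*x) + B*sin(5*x). Substituting and equating the coefficients of cos(5x) and sin(5x) gives A = 28/205, B = 7/41, so u_p = 7*sin(5*x)/41 + 28*cos(5*x)/205.
General solution: u = C2 + 7*sin(5*x)/41 + 28*cos(5*x)/205 + C1*exp(-4*x).
Apply the initial conditions: u(0) = 28/205 + C1 + C2 = -4 and u'(0) = 35/41 - 4*C1 = 1. Solving gives C1 = -3/82, C2 = -41/10.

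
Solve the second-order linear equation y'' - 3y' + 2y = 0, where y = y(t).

y = C1*exp(2*t) + C2*exp(t)

Characteristic equation r² - 3r + 2 = 0 factors as (r - 2)(r - 1) = 0, so r = 2, 1.
Hence y_h = C1*exp(2*t) + C2*exp(t).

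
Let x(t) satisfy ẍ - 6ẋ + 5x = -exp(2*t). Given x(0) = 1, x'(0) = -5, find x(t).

x = -19*exp(5*t)/12 + exp(2*t)/3 + 9*exp(t)/4

Characteristic equation r² - 6r + 5 = 0 factors as (r - 1)(r - 5) = 0, so r = 1, 5.
Hence x_h = C1*exp(t) + C2*exp(5*t).
Try x_p = A*exp(2*t). Substituting into the equation and dividing by exp(2*t) gives A = 1/3, so x_p = exp(2*t)/3.
General solution: x = exp(2*t)/3 + C1*exp(t) + C2*exp(5*t).
Apply the initial conditions: x(0) = 1/3 + C1 + C2 = 1 and x'(0) = 2/3 + C1 + 5*C2 = -5. Solving gives C1 = 9/4, C2 = -19/12.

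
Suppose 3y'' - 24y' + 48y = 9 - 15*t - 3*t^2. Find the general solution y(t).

Divide through by 3: y'' - 8y' + 16y = 3 - t^2 - 5*t.
Characteristic equation r² - 8r + 16 = 0 has discriminant (-8)² - 4·(16) = 0, so r = 4 is a repeated root.
Hence y_h = (C1 + C2*t)*exp(4*t).
For the particular solution try y_p = A0 + A1*t + A2*t^2. Substituting and matching coefficients of each power of t gives A0 = 1/128, A1 = -3/8, A2 = -1/16, so y_p = 1/128 - 3*t/8 - t^2/16.

y = 1/128 - 3*t/8 - t**2/16 + C1*exp(4*t) + C2*t*exp(4*t)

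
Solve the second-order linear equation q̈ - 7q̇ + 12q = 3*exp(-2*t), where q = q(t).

q = exp(-2*t)/10 + C1*exp(3*t) + C2*exp(4*t)

Characteristic equation r² - 7r + 12 = 0 factors as (r - 3)(r - 4) = 0, so r = 3, 4.
Hence q_h = C1*exp(3*t) + C2*exp(4*t).
Try q_p = A*exp(-2*t). Substituting into the equation and dividing by exp(-2*t) gives A = 1/10, so q_p = exp(-2*t)/10.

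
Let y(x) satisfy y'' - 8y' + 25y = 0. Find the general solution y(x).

y = C1*cos(3*x)*exp(4*x) + C2*exp(4*x)*sin(3*x)

Characteristic equation r² - 8r + 25 = 0 has discriminant (-8)² - 4·(25) = -36 < 0, so r = 4 ± 3i.
Hence y_h = C1*cos(3*x)*exp(4*x) + C2*exp(4*x)*sin(3*x).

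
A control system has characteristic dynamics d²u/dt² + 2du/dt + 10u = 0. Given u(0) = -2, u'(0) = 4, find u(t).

Characteristic equation r² + 2r + 10 = 0 has discriminant (2)² - 4·(10) = -36 < 0, so r = -1 ± 3i.
Hence u_h = C1*cos(3*t)*exp(-t) + C2*exp(-t)*sin(3*t).
Apply the initial conditions: u(0) = C1 = -2 and u'(0) = -C1 + 3*C2 = 4. Solving gives C1 = -2, C2 = 2/3.

u = -2*cos(3*t)*exp(-t) + 2*exp(-t)*sin(3*t)/3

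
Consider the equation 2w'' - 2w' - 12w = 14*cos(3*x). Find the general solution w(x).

w = -35*cos(3*x)/78 - 7*sin(3*x)/78 + C1*exp(3*x) + C2*exp(-2*x)

Divide through by 2: w'' - w' - 6w = 7*cos(3*x).
Characteristic equation r² - r - 6 = 0 factors as (r - 3)(r + 2) = 0, so r = 3, -2.
Hence w_h = C1*exp(3*x) + C2*exp(-2*x).
Try w_p = A*cos(3*x) + B*sin(3*x). Substituting and equating the coefficients of cos(3x) and sin(3x) gives A = -35/78, B = -7/78, so w_p = -35*cos(3*x)/78 - 7*sin(3*x)/78.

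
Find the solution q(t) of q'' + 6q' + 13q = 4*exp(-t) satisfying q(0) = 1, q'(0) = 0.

q = exp(-t)/2 + exp(-3*t)*sin(2*t) + cos(2*t)*exp(-3*t)/2

Characteristic equation r² + 6r + 13 = 0 has discriminant (6)² - 4·(13) = -16 < 0, so r = -3 ± 2i.
Hence q_h = C1*cos(2*t)*exp(-3*t) + C2*exp(-3*t)*sin(2*t).
Try q_p = A*exp(-t). Substituting into the equation and dividing by exp(-t) gives A = 1/2, so q_p = exp(-t)/2.
General solution: q = exp(-t)/2 + C1*cos(2*t)*exp(-3*t) + C2*exp(-3*t)*sin(2*t).
Apply the initial conditions: q(0) = 1/2 + C1 = 1 and q'(0) = -1/2 - 3*C1 + 2*C2 = 0. Solving gives C1 = 1/2, C2 = 1.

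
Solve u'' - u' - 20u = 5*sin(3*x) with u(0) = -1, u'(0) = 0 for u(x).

Characteristic equation r² - r - 20 = 0 factors as (r + 4)(r - 5) = 0, so r = -4, 5.
Hence u_h = C1*exp(-4*x) + C2*exp(5*x).
Try u_p = A*cos(3*x) + B*sin(3*x). Substituting and equating the coefficients of cos(3x) and sin(3x) gives A = 3/170, B = -29/170, so u_p = -29*sin(3*x)/170 + 3*cos(3*x)/170.
General solution: u = -29*sin(3*x)/170 + 3*cos(3*x)/170 + C1*exp(-4*x) + C2*exp(5*x).
Apply the initial conditions: u(0) = 3/170 + C1 + C2 = -1 and u'(0) = -87/170 - 4*C1 + 5*C2 = 0. Solving gives C1 = -28/45, C2 = -121/306.

u = -121*exp(5*x)/306 - 29*sin(3*x)/170 - 28*exp(-4*x)/45 + 3*cos(3*x)/170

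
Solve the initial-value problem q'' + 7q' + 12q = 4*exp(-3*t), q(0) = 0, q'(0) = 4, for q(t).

Characteristic equation r² + 7r + 12 = 0 factors as (r + 4)(r + 3) = 0, so r = -4, -3.
Hence q_h = C1*exp(-4*t) + C2*exp(-3*t).
Since exp(-3*t) solves the homogeneous equation (r = -3 is a root of multiplicity 1), multiply the trial by t. Try q_p = A*t*exp(-3*t). Substituting into the equation and dividing by exp(-3*t) gives A = 4, so q_p = 4*t*exp(-3*t).
General solution: q = C1*exp(-4*t) + C2*exp(-3*t) + 4*t*exp(-3*t).
Apply the initial conditions: q(0) = C1 + C2 = 0 and q'(0) = 4 - 4*C1 - 3*C2 = 4. Solving gives C1 = 0, C2 = 0.

q = 4*t*exp(-3*t)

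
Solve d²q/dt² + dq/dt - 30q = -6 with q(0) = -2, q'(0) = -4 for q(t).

q = 1/5 - 86*exp(5*t)/55 - 7*exp(-6*t)/11

Characteristic equation r² + r - 30 = 0 factors as (r + 6)(r - 5) = 0, so r = -6, 5.
Hence q_h = C1*exp(-6*t) + C2*exp(5*t).
For the particular solution try q_p = A0. Substituting and matching coefficients of each power of t gives A0 = 1/5, so q_p = 1/5.
General solution: q = 1/5 + C1*exp(-6*t) + C2*exp(5*t).
Apply the initial conditions: q(0) = 1/5 + C1 + C2 = -2 and q'(0) = -6*C1 + 5*C2 = -4. Solving gives C1 = -7/11, C2 = -86/55.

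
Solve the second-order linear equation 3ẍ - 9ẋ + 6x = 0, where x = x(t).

x = C1*exp(t) + C2*exp(2*t)

Divide through by 3: x'' - 3x' + 2x = 0.
Characteristic equation r² - 3r + 2 = 0 factors as (r - 1)(r - 2) = 0, so r = 1, 2.
Hence x_h = C1*exp(t) + C2*exp(2*t).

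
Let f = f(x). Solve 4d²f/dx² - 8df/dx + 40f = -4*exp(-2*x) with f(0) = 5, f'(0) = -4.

f = -exp(-2*x)/18 - 55*exp(x)*sin(3*x)/18 + 91*cos(3*x)*exp(x)/18

Divide through by 4: f'' - 2f' + 10f = -exp(-2*x).
Characteristic equation r² - 2r + 10 = 0 has discriminant (-2)² - 4·(10) = -36 < 0, so r = 1 ± 3i.
Hence f_h = C1*cos(3*x)*exp(x) + C2*exp(x)*sin(3*x).
Try f_p = A*exp(-2*x). Substituting into the equation and dividing by exp(-2*x) gives A = -1/18, so f_p = -exp(-2*x)/18.
General solution: f = -exp(-2*x)/18 + C1*cos(3*x)*exp(x) + C2*exp(x)*sin(3*x).
Apply the initial conditions: f(0) = -1/18 + C1 = 5 and f'(0) = 1/9 + C1 + 3*C2 = -4. Solving gives C1 = 91/18, C2 = -55/18.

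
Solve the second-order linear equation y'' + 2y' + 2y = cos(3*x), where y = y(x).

Characteristic equation r² + 2r + 2 = 0 has discriminant (2)² - 4·(2) = -4 < 0, so r = -1 ± i.
Hence y_h = C1*cos(x)*exp(-x) + C2*exp(-x)*sin(x).
Try y_p = A*cos(3*x) + B*sin(3*x). Substituting and equating the coefficients of cos(3x) and sin(3x) gives A = -7/85, B = 6/85, so y_p = -7*cos(3*x)/85 + 6*sin(3*x)/85.

y = -7*cos(3*x)/85 + 6*sin(3*x)/85 + C1*cos(x)*exp(-x) + C2*exp(-x)*sin(x)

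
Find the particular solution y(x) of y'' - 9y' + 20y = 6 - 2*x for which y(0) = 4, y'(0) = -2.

y = 51/200 - 422*exp(5*x)/25 - x/10 + 165*exp(4*x)/8

Characteristic equation r² - 9r + 20 = 0 factors as (r - 5)(r - 4) = 0, so r = 5, 4.
Hence y_h = C1*exp(5*x) + C2*exp(4*x).
For the particular solution try y_p = A0 + A1*x. Substituting and matching coefficients of each power of x gives A0 = 51/200, A1 = -1/10, so y_p = 51/200 - x/10.
General solution: y = 51/200 - x/10 + C1*exp(5*x) + C2*exp(4*x).
Apply the initial conditions: y(0) = 51/200 + C1 + C2 = 4 and y'(0) = -1/10 + 4*C2 + 5*C1 = -2. Solving gives C1 = -422/25, C2 = 165/8.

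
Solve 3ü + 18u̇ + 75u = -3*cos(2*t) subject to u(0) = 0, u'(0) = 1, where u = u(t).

Divide through by 3: u'' + 6u' + 25u = -cos(2*t).
Characteristic equation r² + 6r + 25 = 0 has discriminant (6)² - 4·(25) = -64 < 0, so r = -3 ± 4i.
Hence u_h = C1*cos(4*t)*exp(-3*t) + C2*exp(-3*t)*sin(4*t).
Try u_p = A*cos(2*t) + B*sin(2*t). Substituting and equating the coefficients of cos(2t) and sin(2t) gives A = -7/195, B = -4/195, so u_p = -7*cos(2*t)/195 - 4*sin(2*t)/195.
General solution: u = -7*cos(2*t)/195 - 4*sin(2*t)/195 + C1*cos(4*t)*exp(-3*t) + C2*exp(-3*t)*sin(4*t).
Apply the initial conditions: u(0) = -7/195 + C1 = 0 and u'(0) = -8/195 - 3*C1 + 4*C2 = 1. Solving gives C1 = 7/195, C2 = 56/195.

u = -7*cos(2*t)/195 - 4*sin(2*t)/195 + 7*cos(4*t)*exp(-3*t)/195 + 56*exp(-3*t)*sin(4*t)/195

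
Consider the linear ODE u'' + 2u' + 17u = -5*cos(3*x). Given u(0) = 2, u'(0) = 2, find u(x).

u = -3*sin(3*x)/10 - 2*cos(3*x)/5 + 12*cos(4*x)*exp(-x)/5 + 53*exp(-x)*sin(4*x)/40

Characteristic equation r² + 2r + 17 = 0 has discriminant (2)² - 4·(17) = -64 < 0, so r = -1 ± 4i.
Hence u_h = C1*cos(4*x)*exp(-x) + C2*exp(-x)*sin(4*x).
Try u_p = A*cos(3*x) + B*sin(3*x). Substituting and equating the coefficients of cos(3x) and sin(3x) gives A = -2/5, B = -3/10, so u_p = -3*sin(3*x)/10 - 2*cos(3*x)/5.
General solution: u = -3*sin(3*x)/10 - 2*cos(3*x)/5 + C1*cos(4*x)*exp(-x) + C2*exp(-x)*sin(4*x).
Apply the initial conditions: u(0) = -2/5 + C1 = 2 and u'(0) = -9/10 - C1 + 4*C2 = 2. Solving gives C1 = 12/5, C2 = 53/40.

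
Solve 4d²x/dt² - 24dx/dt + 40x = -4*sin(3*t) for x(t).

Divide through by 4: x'' - 6x' + 10x = -sin(3*t).
Characteristic equation r² - 6r + 10 = 0 has discriminant (-6)² - 4·(10) = -4 < 0, so r = 3 ± i.
Hence x_h = C1*cos(t)*exp(3*t) + C2*exp(3*t)*sin(t).
Try x_p = A*cos(3*t) + B*sin(3*t). Substituting and equating the coefficients of cos(3t) and sin(3t) gives A = -18/325, B = -1/325, so x_p = -18*cos(3*t)/325 - sin(3*t)/325.

x = -18*cos(3*t)/325 - sin(3*t)/325 + C1*cos(t)*exp(3*t) + C2*exp(3*t)*sin(t)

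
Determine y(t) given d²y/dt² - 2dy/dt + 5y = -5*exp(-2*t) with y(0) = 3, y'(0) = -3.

Characteristic equation r² - 2r + 5 = 0 has discriminant (-2)² - 4·(5) = -16 < 0, so r = 1 ± 2i.
Hence y_h = C1*cos(2*t)*exp(t) + C2*exp(t)*sin(2*t).
Try y_p = A*exp(-2*t). Substituting into the equation and dividing by exp(-2*t) gives A = -5/13, so y_p = -5*exp(-2*t)/13.
General solution: y = -5*exp(-2*t)/13 + C1*cos(2*t)*exp(t) + C2*exp(t)*sin(2*t).
Apply the initial conditions: y(0) = -5/13 + C1 = 3 and y'(0) = 10/13 + C1 + 2*C2 = -3. Solving gives C1 = 44/13, C2 = -93/26.

y = -5*exp(-2*t)/13 - 93*exp(t)*sin(2*t)/26 + 44*cos(2*t)*exp(t)/13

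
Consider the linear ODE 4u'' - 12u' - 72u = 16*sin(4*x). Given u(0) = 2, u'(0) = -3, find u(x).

Divide through by 4: u'' - 3u' - 18u = 4*sin(4*x).
Characteristic equation r² - 3r - 18 = 0 factors as (r - 6)(r + 3) = 0, so r = 6, -3.
Hence u_h = C1*exp(6*x) + C2*exp(-3*x).
Try u_p = A*cos(4*x) + B*sin(4*x). Substituting and equating the coefficients of cos(4x) and sin(4x) gives A = 12/325, B = -34/325, so u_p = -34*sin(4*x)/325 + 12*cos(4*x)/325.
General solution: u = -34*sin(4*x)/325 + 12*cos(4*x)/325 + C1*exp(6*x) + C2*exp(-3*x).
Apply the initial conditions: u(0) = 12/325 + C1 + C2 = 2 and u'(0) = -136/325 - 3*C2 + 6*C1 = -3. Solving gives C1 = 43/117, C2 = 359/225.

u = -34*sin(4*x)/325 + 12*cos(4*x)/325 + 43*exp(6*x)/117 + 359*exp(-3*x)/225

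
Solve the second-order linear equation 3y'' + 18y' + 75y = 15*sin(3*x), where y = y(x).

Divide through by 3: y'' + 6y' + 25y = 5*sin(3*x).
Characteristic equation r² + 6r + 25 = 0 has discriminant (6)² - 4·(25) = -64 < 0, so r = -3 ± 4i.
Hence y_h = C1*cos(4*x)*exp(-3*x) + C2*exp(-3*x)*sin(4*x).
Try y_p = A*cos(3*x) + B*sin(3*x). Substituting and equating the coefficients of cos(3x) and sin(3x) gives A = -9/58, B = 4/29, so y_p = -9*cos(3*x)/58 + 4*sin(3*x)/29.

y = -9*cos(3*x)/58 + 4*sin(3*x)/29 + C1*cos(4*x)*exp(-3*x) + C2*exp(-3*x)*sin(4*x)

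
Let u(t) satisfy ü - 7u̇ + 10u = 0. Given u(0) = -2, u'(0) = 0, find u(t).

u = -10*exp(2*t)/3 + 4*exp(5*t)/3

Characteristic equation r² - 7r + 10 = 0 factors as (r - 5)(r - 2) = 0, so r = 5, 2.
Hence u_h = C1*exp(5*t) + C2*exp(2*t).
Apply the initial conditions: u(0) = C1 + C2 = -2 and u'(0) = 2*C2 + 5*C1 = 0. Solving gives C1 = 4/3, C2 = -10/3.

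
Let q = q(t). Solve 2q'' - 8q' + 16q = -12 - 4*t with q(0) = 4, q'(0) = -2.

q = -7/8 - t/4 - 23*exp(2*t)*sin(2*t)/4 + 39*cos(2*t)*exp(2*t)/8

Divide through by 2: q'' - 4q' + 8q = -6 - 2*t.
Characteristic equation r² - 4r + 8 = 0 has discriminant (-4)² - 4·(8) = -16 < 0, so r = 2 ± 2i.
Hence q_h = C1*cos(2*t)*exp(2*t) + C2*exp(2*t)*sin(2*t).
For the particular solution try q_p = A0 + A1*t. Substituting and matching coefficients of each power of t gives A0 = -7/8, A1 = -1/4, so q_p = -7/8 - t/4.
General solution: q = -7/8 - t/4 + C1*cos(2*t)*exp(2*t) + C2*exp(2*t)*sin(2*t).
Apply the initial conditions: q(0) = -7/8 + C1 = 4 and q'(0) = -1/4 + 2*C1 + 2*C2 = -2. Solving gives C1 = 39/8, C2 = -23/4.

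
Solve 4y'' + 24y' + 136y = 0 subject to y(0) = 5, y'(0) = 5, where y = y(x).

y = 4*exp(-3*x)*sin(5*x) + 5*cos(5*x)*exp(-3*x)

Divide through by 4: y'' + 6y' + 34y = 0.
Characteristic equation r² + 6r + 34 = 0 has discriminant (6)² - 4·(34) = -100 < 0, so r = -3 ± 5i.
Hence y_h = C1*cos(5*x)*exp(-3*x) + C2*exp(-3*x)*sin(5*x).
Apply the initial conditions: y(0) = C1 = 5 and y'(0) = -3*C1 + 5*C2 = 5. Solving gives C1 = 5, C2 = 4.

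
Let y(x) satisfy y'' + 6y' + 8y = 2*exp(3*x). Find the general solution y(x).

Characteristic equation r² + 6r + 8 = 0 factors as (r + 4)(r + 2) = 0, so r = -4, -2.
Hence y_h = C1*exp(-4*x) + C2*exp(-2*x).
Try y_p = A*exp(3*x). Substituting into the equation and dividing by exp(3*x) gives A = 2/35, so y_p = 2*exp(3*x)/35.

y = 2*exp(3*x)/35 + C1*exp(-4*x) + C2*exp(-2*x)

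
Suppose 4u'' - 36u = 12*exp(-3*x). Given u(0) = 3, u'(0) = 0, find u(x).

u = 17*exp(-3*x)/12 + 19*exp(3*x)/12 - x*exp(-3*x)/2

Divide through by 4: u'' - 9u = 3*exp(-3*x).
Characteristic equation r² - 9 = 0 factors as (r + 3)(r - 3) = 0, so r = -3, 3.
Hence u_h = C1*exp(-3*x) + C2*exp(3*x).
Since exp(-3*x) solves the homogeneous equation (r = -3 is a root of multiplicity 1), multiply the trial by x. Try u_p = A*x*exp(-3*x). Substituting into the equation and dividing by exp(-3*x) gives A = -1/2, so u_p = -x*exp(-3*x)/2.
General solution: u = C1*exp(-3*x) + C2*exp(3*x) - x*exp(-3*x)/2.
Apply the initial conditions: u(0) = C1 + C2 = 3 and u'(0) = -1/2 - 3*C1 + 3*C2 = 0. Solving gives C1 = 17/12, C2 = 19/12.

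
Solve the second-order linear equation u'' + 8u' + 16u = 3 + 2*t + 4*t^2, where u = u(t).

Characteristic equation r² + 8r + 16 = 0 has discriminant (8)² - 4·(16) = 0, so r = -4 is a repeated root.
Hence u_h = (C1 + C2*t)*exp(-4*t).
For the particular solution try u_p = A0 + A1*t + A2*t^2. Substituting and matching coefficients of each power of t gives A0 = 7/32, A1 = -1/8, A2 = 1/4, so u_p = 7/32 - t/8 + t^2/4.

u = 7/32 - t/8 + t**2/4 + C1*exp(-4*t) + C2*t*exp(-4*t)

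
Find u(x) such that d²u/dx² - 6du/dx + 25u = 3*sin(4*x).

u = 3*sin(4*x)/73 + 8*cos(4*x)/73 + C1*cos(4*x)*exp(3*x) + C2*exp(3*x)*sin(4*x)

Characteristic equation r² - 6r + 25 = 0 has discriminant (-6)² - 4·(25) = -64 < 0, so r = 3 ± 4i.
Hence u_h = C1*cos(4*x)*exp(3*x) + C2*exp(3*x)*sin(4*x).
Try u_p = A*cos(4*x) + B*sin(4*x). Substituting and equating the coefficients of cos(4x) and sin(4x) gives A = 8/73, B = 3/73, so u_p = 3*sin(4*x)/73 + 8*cos(4*x)/73.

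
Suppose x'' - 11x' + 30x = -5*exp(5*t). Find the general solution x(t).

Characteristic equation r² - 11r + 30 = 0 factors as (r - 6)(r - 5) = 0, so r = 6, 5.
Hence x_h = C1*exp(6*t) + C2*exp(5*t).
Since exp(5*t) solves the homogeneous equation (r = 5 is a root of multiplicity 1), multiply the trial by t. Try x_p = A*t*exp(5*t). Substituting into the equation and dividing by exp(5*t) gives A = 5, so x_p = 5*t*exp(5*t).

x = C1*exp(6*t) + C2*exp(5*t) + 5*t*exp(5*t)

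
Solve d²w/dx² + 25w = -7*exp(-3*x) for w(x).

w = -7*exp(-3*x)/34 + C1*cos(5*x) + C2*sin(5*x)

Characteristic equation r² + 25 = 0 has discriminant (0)² - 4·(25) = -100 < 0, so r = ± 5i.
Hence w_h = C1*cos(5*x) + C2*sin(5*x).
Try w_p = A*exp(-3*x). Substituting into the equation and dividing by exp(-3*x) gives A = -7/34, so w_p = -7*exp(-3*x)/34.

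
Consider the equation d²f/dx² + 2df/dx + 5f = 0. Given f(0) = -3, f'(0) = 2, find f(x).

Characteristic equation r² + 2r + 5 = 0 has discriminant (2)² - 4·(5) = -16 < 0, so r = -1 ± 2i.
Hence f_h = C1*cos(2*x)*exp(-x) + C2*exp(-x)*sin(2*x).
Apply the initial conditions: f(0) = C1 = -3 and f'(0) = -C1 + 2*C2 = 2. Solving gives C1 = -3, C2 = -1/2.

f = -3*cos(2*x)*exp(-x) - exp(-x)*sin(2*x)/2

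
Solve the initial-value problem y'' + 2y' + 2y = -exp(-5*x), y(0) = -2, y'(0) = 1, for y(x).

y = -exp(-5*x)/17 - 33*cos(x)*exp(-x)/17 - 21*exp(-x)*sin(x)/17

Characteristic equation r² + 2r + 2 = 0 has discriminant (2)² - 4·(2) = -4 < 0, so r = -1 ± i.
Hence y_h = C1*cos(x)*exp(-x) + C2*exp(-x)*sin(x).
Try y_p = A*exp(-5*x). Substituting into the equation and dividing by exp(-5*x) gives A = -1/17, so y_p = -exp(-5*x)/17.
General solution: y = -exp(-5*x)/17 + C1*cos(x)*exp(-x) + C2*exp(-x)*sin(x).
Apply the initial conditions: y(0) = -1/17 + C1 = -2 and y'(0) = 5/17 + C2 - C1 = 1. Solving gives C1 = -33/17, C2 = -21/17.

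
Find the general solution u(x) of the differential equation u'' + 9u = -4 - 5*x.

u = -4/9 - 5*x/9 + C1*cos(3*x) + C2*sin(3*x)

Characteristic equation r² + 9 = 0 has discriminant (0)² - 4·(9) = -36 < 0, so r = ± 3i.
Hence u_h = C1*cos(3*x) + C2*sin(3*x).
For the particular solution try u_p = A0 + A1*x. Substituting and matching coefficients of each power of x gives A0 = -4/9, A1 = -5/9, so u_p = -4/9 - 5*x/9.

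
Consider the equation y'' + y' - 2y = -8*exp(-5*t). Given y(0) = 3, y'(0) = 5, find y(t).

y = -4*exp(-5*t)/9 + 2*exp(-2*t)/9 + 29*exp(t)/9

Characteristic equation r² + r - 2 = 0 factors as (r + 2)(r - 1) = 0, so r = -2, 1.
Hence y_h = C1*exp(-2*t) + C2*exp(t).
Try y_p = A*exp(-5*t). Substituting into the equation and dividing by exp(-5*t) gives A = -4/9, so y_p = -4*exp(-5*t)/9.
General solution: y = -4*exp(-5*t)/9 + C1*exp(-2*t) + C2*exp(t).
Apply the initial conditions: y(0) = -4/9 + C1 + C2 = 3 and y'(0) = 20/9 + C2 - 2*C1 = 5. Solving gives C1 = 2/9, C2 = 29/9.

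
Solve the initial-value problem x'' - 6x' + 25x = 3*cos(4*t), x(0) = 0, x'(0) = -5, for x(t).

Characteristic equation r² - 6r + 25 = 0 has discriminant (-6)² - 4·(25) = -64 < 0, so r = 3 ± 4i.
Hence x_h = C1*cos(4*t)*exp(3*t) + C2*exp(3*t)*sin(4*t).
Try x_p = A*cos(4*t) + B*sin(4*t). Substituting and equating the coefficients of cos(4t) and sin(4t) gives A = 3/73, B = -8/73, so x_p = -8*sin(4*t)/73 + 3*cos(4*t)/73.
General solution: x = -8*sin(4*t)/73 + 3*cos(4*t)/73 + C1*cos(4*t)*exp(3*t) + C2*exp(3*t)*sin(4*t).
Apply the initial conditions: x(0) = 3/73 + C1 = 0 and x'(0) = -32/73 + 3*C1 + 4*C2 = -5. Solving gives C1 = -3/73, C2 = -81/73.

x = -8*sin(4*t)/73 + 3*cos(4*t)/73 - 81*exp(3*t)*sin(4*t)/73 - 3*cos(4*t)*exp(3*t)/73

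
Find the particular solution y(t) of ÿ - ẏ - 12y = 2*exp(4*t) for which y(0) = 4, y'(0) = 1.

Characteristic equation r² - r - 12 = 0 factors as (r - 4)(r + 3) = 0, so r = 4, -3.
Hence y_h = C1*exp(4*t) + C2*exp(-3*t).
Since exp(4*t) solves the homogeneous equation (r = 4 is a root of multiplicity 1), multiply the trial by t. Try y_p = A*t*exp(4*t). Substituting into the equation and dividing by exp(4*t) gives A = 2/7, so y_p = 2*t*exp(4*t)/7.
General solution: y = C1*exp(4*t) + C2*exp(-3*t) + 2*t*exp(4*t)/7.
Apply the initial conditions: y(0) = C1 + C2 = 4 and y'(0) = 2/7 - 3*C2 + 4*C1 = 1. Solving gives C1 = 89/49, C2 = 107/49.

y = 89*exp(4*t)/49 + 107*exp(-3*t)/49 + 2*t*exp(4*t)/7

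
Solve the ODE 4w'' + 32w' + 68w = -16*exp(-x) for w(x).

Divide through by 4: w'' + 8w' + 17w = -4*exp(-x).
Characteristic equation r² + 8r + 17 = 0 has discriminant (8)² - 4·(17) = -4 < 0, so r = -4 ± i.
Hence w_h = C1*cos(x)*exp(-4*x) + C2*exp(-4*x)*sin(x).
Try w_p = A*exp(-x). Substituting into the equation and dividing by exp(-x) gives A = -2/5, so w_p = -2*exp(-x)/5.

w = -2*exp(-x)/5 + C1*cos(x)*exp(-4*x) + C2*exp(-4*x)*sin(x)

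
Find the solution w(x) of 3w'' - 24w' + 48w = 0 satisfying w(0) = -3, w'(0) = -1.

Divide through by 3: w'' - 8w' + 16w = 0.
Characteristic equation r² - 8r + 16 = 0 has discriminant (-8)² - 4·(16) = 0, so r = 4 is a repeated root.
Hence w_h = (C1 + C2*x)*exp(4*x).
Apply the initial conditions: w(0) = C1 = -3 and w'(0) = C2 + 4*C1 = -1. Solving gives C1 = -3, C2 = 11.

w = -3*exp(4*x) + 11*x*exp(4*x)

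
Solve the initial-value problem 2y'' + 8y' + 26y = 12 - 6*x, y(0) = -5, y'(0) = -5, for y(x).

Divide through by 2: y'' + 4y' + 13y = 6 - 3*x.
Characteristic equation r² + 4r + 13 = 0 has discriminant (4)² - 4·(13) = -36 < 0, so r = -2 ± 3i.
Hence y_h = C1*cos(3*x)*exp(-2*x) + C2*exp(-2*x)*sin(3*x).
For the particular solution try y_p = A0 + A1*x. Substituting and matching coefficients of each power of x gives A0 = 90/169, A1 = -3/13, so y_p = 90/169 - 3*x/13.
General solution: y = 90/169 - 3*x/13 + C1*cos(3*x)*exp(-2*x) + C2*exp(-2*x)*sin(3*x).
Apply the initial conditions: y(0) = 90/169 + C1 = -5 and y'(0) = -3/13 - 2*C1 + 3*C2 = -5. Solving gives C1 = -935/169, C2 = -892/169.

y = 90/169 - 3*x/13 - 935*cos(3*x)*exp(-2*x)/169 - 892*exp(-2*x)*sin(3*x)/169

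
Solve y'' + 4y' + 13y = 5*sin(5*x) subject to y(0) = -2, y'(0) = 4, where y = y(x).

Characteristic equation r² + 4r + 13 = 0 has discriminant (4)² - 4·(13) = -36 < 0, so r = -2 ± 3i.
Hence y_h = C1*cos(3*x)*exp(-2*x) + C2*exp(-2*x)*sin(3*x).
Try y_p = A*cos(5*x) + B*sin(5*x). Substituting and equating the coefficients of cos(5x) and sin(5x) gives A = -25/136, B = -15/136, so y_p = -25*cos(5*x)/136 - 15*sin(5*x)/136.
General solution: y = -25*cos(5*x)/136 - 15*sin(5*x)/136 + C1*cos(3*x)*exp(-2*x) + C2*exp(-2*x)*sin(3*x).
Apply the initial conditions: y(0) = -25/136 + C1 = -2 and y'(0) = -75/136 - 2*C1 + 3*C2 = 4. Solving gives C1 = -247/136, C2 = 125/408.

y = -25*cos(5*x)/136 - 15*sin(5*x)/136 - 247*cos(3*x)*exp(-2*x)/136 + 125*exp(-2*x)*sin(3*x)/408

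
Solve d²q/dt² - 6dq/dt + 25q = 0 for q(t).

Characteristic equation r² - 6r + 25 = 0 has discriminant (-6)² - 4·(25) = -64 < 0, so r = 3 ± 4i.
Hence q_h = C1*cos(4*t)*exp(3*t) + C2*exp(3*t)*sin(4*t).

q = C1*cos(4*t)*exp(3*t) + C2*exp(3*t)*sin(4*t)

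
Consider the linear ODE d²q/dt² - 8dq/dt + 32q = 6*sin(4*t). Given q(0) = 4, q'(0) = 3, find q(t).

q = 3*cos(4*t)/20 + 3*sin(4*t)/40 - 127*exp(4*t)*sin(4*t)/40 + 77*cos(4*t)*exp(4*t)/20

Characteristic equation r² - 8r + 32 = 0 has discriminant (-8)² - 4·(32) = -64 < 0, so r = 4 ± 4i.
Hence q_h = C1*cos(4*t)*exp(4*t) + C2*exp(4*t)*sin(4*t).
Try q_p = A*cos(4*t) + B*sin(4*t). Substituting and equating the coefficients of cos(4t) and sin(4t) gives A = 3/20, B = 3/40, so q_p = 3*cos(4*t)/20 + 3*sin(4*t)/40.
General solution: q = 3*cos(4*t)/20 + 3*sin(4*t)/40 + C1*cos(4*t)*exp(4*t) + C2*exp(4*t)*sin(4*t).
Apply the initial conditions: q(0) = 3/20 + C1 = 4 and q'(0) = 3/10 + 4*C1 + 4*C2 = 3. Solving gives C1 = 77/20, C2 = -127/40.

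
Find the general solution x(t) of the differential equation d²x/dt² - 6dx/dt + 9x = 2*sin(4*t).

Characteristic equation r² - 6r + 9 = 0 has discriminant (-6)² - 4·(9) = 0, so r = 3 is a repeated root.
Hence x_h = (C1 + C2*t)*exp(3*t).
Try x_p = A*cos(4*t) + B*sin(4*t). Substituting and equating the coefficients of cos(4t) and sin(4t) gives A = 48/625, B = -14/625, so x_p = -14*sin(4*t)/625 + 48*cos(4*t)/625.

x = -14*sin(4*t)/625 + 48*cos(4*t)/625 + C1*exp(3*t) + C2*t*exp(3*t)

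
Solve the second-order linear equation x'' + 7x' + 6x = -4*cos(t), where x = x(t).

x = -14*sin(t)/37 - 10*cos(t)/37 + C1*exp(-6*t) + C2*exp(-t)

Characteristic equation r² + 7r + 6 = 0 factors as (r + 6)(r + 1) = 0, so r = -6, -1.
Hence x_h = C1*exp(-6*t) + C2*exp(-t).
Try x_p = A*cos(t) + B*sin(t). Substituting and equating the coefficients of cos(t) and sin(t) gives A = -10/37, B = -14/37, so x_p = -14*sin(t)/37 - 10*cos(t)/37.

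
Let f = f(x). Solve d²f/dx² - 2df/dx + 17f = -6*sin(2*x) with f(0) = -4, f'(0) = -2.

Characteristic equation r² - 2r + 17 = 0 has discriminant (-2)² - 4·(17) = -64 < 0, so r = 1 ± 4i.
Hence f_h = C1*cos(4*x)*exp(x) + C2*exp(x)*sin(4*x).
Try f_p = A*cos(2*x) + B*sin(2*x). Substituting and equating the coefficients of cos(2x) and sin(2x) gives A = -24/185, B = -78/185, so f_p = -78*sin(2*x)/185 - 24*cos(2*x)/185.
General solution: f = -78*sin(2*x)/185 - 24*cos(2*x)/185 + C1*cos(4*x)*exp(x) + C2*exp(x)*sin(4*x).
Apply the initial conditions: f(0) = -24/185 + C1 = -4 and f'(0) = -156/185 + C1 + 4*C2 = -2. Solving gives C1 = -716/185, C2 = 251/370.

f = -78*sin(2*x)/185 - 24*cos(2*x)/185 - 716*cos(4*x)*exp(x)/185 + 251*exp(x)*sin(4*x)/370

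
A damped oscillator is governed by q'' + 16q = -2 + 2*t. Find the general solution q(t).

Characteristic equation r² + 16 = 0 has discriminant (0)² - 4·(16) = -64 < 0, so r = ± 4i.
Hence q_h = C1*cos(4*t) + C2*sin(4*t).
For the particular solution try q_p = A0 + A1*t. Substituting and matching coefficients of each power of t gives A0 = -1/8, A1 = 1/8, so q_p = -1/8 + t/8.

q = -1/8 + t/8 + C1*cos(4*t) + C2*sin(4*t)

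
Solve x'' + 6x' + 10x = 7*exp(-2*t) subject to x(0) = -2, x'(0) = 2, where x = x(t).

x = 7*exp(-2*t)/2 - 15*exp(-3*t)*sin(t)/2 - 11*cos(t)*exp(-3*t)/2

Characteristic equation r² + 6r + 10 = 0 has discriminant (6)² - 4·(10) = -4 < 0, so r = -3 ± i.
Hence x_h = C1*cos(t)*exp(-3*t) + C2*exp(-3*t)*sin(t).
Try x_p = A*exp(-2*t). Substituting into the equation and dividing by exp(-2*t) gives A = 7/2, so x_p = 7*exp(-2*t)/2.
General solution: x = 7*exp(-2*t)/2 + C1*cos(t)*exp(-3*t) + C2*exp(-3*t)*sin(t).
Apply the initial conditions: x(0) = 7/2 + C1 = -2 and x'(0) = -7 + C2 - 3*C1 = 2. Solving gives C1 = -11/2, C2 = -15/2.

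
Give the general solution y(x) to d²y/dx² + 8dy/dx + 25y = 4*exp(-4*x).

Characteristic equation r² + 8r + 25 = 0 has discriminant (8)² - 4·(25) = -36 < 0, so r = -4 ± 3i.
Hence y_h = C1*cos(3*x)*exp(-4*x) + C2*exp(-4*x)*sin(3*x).
Try y_p = A*exp(-4*x). Substituting into the equation and dividing by exp(-4*x) gives A = 4/9, so y_p = 4*exp(-4*x)/9.

y = 4*exp(-4*x)/9 + C1*cos(3*x)*exp(-4*x) + C2*exp(-4*x)*sin(3*x)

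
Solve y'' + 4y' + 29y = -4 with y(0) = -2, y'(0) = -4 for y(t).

Characteristic equation r² + 4r + 29 = 0 has discriminant (4)² - 4·(29) = -100 < 0, so r = -2 ± 5i.
Hence y_h = C1*cos(5*t)*exp(-2*t) + C2*exp(-2*t)*sin(5*t).
For the particular solution try y_p = A0. Substituting and matching coefficients of each power of t gives A0 = -4/29, so y_p = -4/29.
General solution: y = -4/29 + C1*cos(5*t)*exp(-2*t) + C2*exp(-2*t)*sin(5*t).
Apply the initial conditions: y(0) = -4/29 + C1 = -2 and y'(0) = -2*C1 + 5*C2 = -4. Solving gives C1 = -54/29, C2 = -224/145.

y = -4/29 - 224*exp(-2*t)*sin(5*t)/145 - 54*cos(5*t)*exp(-2*t)/29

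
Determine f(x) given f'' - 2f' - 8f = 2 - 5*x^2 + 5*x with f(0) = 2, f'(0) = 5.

f = 9/64 - 15*x/16 + exp(-2*x)/4 + 5*x**2/8 + 103*exp(4*x)/64

Characteristic equation r² - 2r - 8 = 0 factors as (r - 4)(r + 2) = 0, so r = 4, -2.
Hence f_h = C1*exp(4*x) + C2*exp(-2*x).
For the particular solution try f_p = A0 + A1*x + A2*x^2. Substituting and matching coefficients of each power of x gives A0 = 9/64, A1 = -15/16, A2 = 5/8, so f_p = 9/64 - 15*x/16 + 5*x^2/8.
General solution: f = 9/64 - 15*x/16 + 5*x^2/8 + C1*exp(4*x) + C2*exp(-2*x).
Apply the initial conditions: f(0) = 9/64 + C1 + C2 = 2 and f'(0) = -15/16 - 2*C2 + 4*C1 = 5. Solving gives C1 = 103/64, C2 = 1/4.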